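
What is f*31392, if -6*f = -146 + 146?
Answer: 0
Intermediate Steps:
f = 0 (f = -(-146 + 146)/6 = -1/6*0 = 0)
f*31392 = 0*31392 = 0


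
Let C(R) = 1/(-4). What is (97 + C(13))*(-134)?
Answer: -25929/2 ≈ -12965.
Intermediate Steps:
C(R) = -1/4
(97 + C(13))*(-134) = (97 - 1/4)*(-134) = (387/4)*(-134) = -25929/2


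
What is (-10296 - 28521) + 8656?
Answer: -30161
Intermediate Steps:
(-10296 - 28521) + 8656 = -38817 + 8656 = -30161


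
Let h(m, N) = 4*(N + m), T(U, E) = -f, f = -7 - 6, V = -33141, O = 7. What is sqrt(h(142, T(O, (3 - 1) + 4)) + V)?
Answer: I*sqrt(32521) ≈ 180.34*I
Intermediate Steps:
f = -13
T(U, E) = 13 (T(U, E) = -1*(-13) = 13)
h(m, N) = 4*N + 4*m
sqrt(h(142, T(O, (3 - 1) + 4)) + V) = sqrt((4*13 + 4*142) - 33141) = sqrt((52 + 568) - 33141) = sqrt(620 - 33141) = sqrt(-32521) = I*sqrt(32521)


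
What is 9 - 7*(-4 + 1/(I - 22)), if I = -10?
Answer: 1191/32 ≈ 37.219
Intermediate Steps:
9 - 7*(-4 + 1/(I - 22)) = 9 - 7*(-4 + 1/(-10 - 22)) = 9 - 7*(-4 + 1/(-32)) = 9 - 7*(-4 - 1/32) = 9 - 7*(-129/32) = 9 + 903/32 = 1191/32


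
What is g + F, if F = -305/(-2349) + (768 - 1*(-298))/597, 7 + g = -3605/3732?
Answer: -3518439581/581509044 ≈ -6.0505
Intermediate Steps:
g = -29729/3732 (g = -7 - 3605/3732 = -29729/3732 ≈ -7.9660)
F = 895373/467451 (F = -305*(-1/2349) + (768 + 298)*(1/597) = 305/2349 + 1066*(1/597) = 305/2349 + 1066/597 = 895373/467451 ≈ 1.9154)
g + F = -29729/3732 + 895373/467451 = -3518439581/581509044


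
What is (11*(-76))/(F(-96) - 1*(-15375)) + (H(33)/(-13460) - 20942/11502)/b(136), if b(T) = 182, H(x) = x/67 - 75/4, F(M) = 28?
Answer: -3737830382904071/58156722717518880 ≈ -0.064272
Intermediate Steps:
H(x) = -75/4 + x/67 (H(x) = x*(1/67) - 75*¼ = x/67 - 75/4 = -75/4 + x/67)
(11*(-76))/(F(-96) - 1*(-15375)) + (H(33)/(-13460) - 20942/11502)/b(136) = (11*(-76))/(28 - 1*(-15375)) + ((-75/4 + (1/67)*33)/(-13460) - 20942/11502)/182 = -836/(28 + 15375) + ((-75/4 + 33/67)*(-1/13460) - 20942*1/11502)*(1/182) = -836/15403 + (-4893/268*(-1/13460) - 10471/5751)*(1/182) = -836*1/15403 + (4893/3607280 - 10471/5751)*(1/182) = -836/15403 - 37743689237/20745467280*1/182 = -836/15403 - 37743689237/3775675044960 = -3737830382904071/58156722717518880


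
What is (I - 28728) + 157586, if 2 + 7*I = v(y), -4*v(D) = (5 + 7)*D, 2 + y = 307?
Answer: 128727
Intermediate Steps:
y = 305 (y = -2 + 307 = 305)
v(D) = -3*D (v(D) = -(5 + 7)*D/4 = -3*D)
I = -131 (I = -2/7 + (-3*305)/7 = -2/7 + (1/7)*(-915) = -2/7 - 915/7 = -131)
(I - 28728) + 157586 = (-131 - 28728) + 157586 = -28859 + 157586 = 128727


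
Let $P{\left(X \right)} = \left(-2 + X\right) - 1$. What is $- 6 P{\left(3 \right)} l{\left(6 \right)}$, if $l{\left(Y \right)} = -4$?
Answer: $0$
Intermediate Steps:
$P{\left(X \right)} = -3 + X$
$- 6 P{\left(3 \right)} l{\left(6 \right)} = - 6 \left(-3 + 3\right) \left(-4\right) = \left(-6\right) 0 \left(-4\right) = 0 \left(-4\right) = 0$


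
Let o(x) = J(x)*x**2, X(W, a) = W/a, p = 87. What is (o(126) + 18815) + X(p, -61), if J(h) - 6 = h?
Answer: 128981180/61 ≈ 2.1144e+6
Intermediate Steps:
J(h) = 6 + h
o(x) = x**2*(6 + x) (o(x) = (6 + x)*x**2 = x**2*(6 + x))
(o(126) + 18815) + X(p, -61) = (126**2*(6 + 126) + 18815) + 87/(-61) = (15876*132 + 18815) + 87*(-1/61) = (2095632 + 18815) - 87/61 = 2114447 - 87/61 = 128981180/61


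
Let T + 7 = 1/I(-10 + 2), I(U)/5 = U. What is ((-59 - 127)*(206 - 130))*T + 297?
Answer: 498012/5 ≈ 99602.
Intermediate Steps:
I(U) = 5*U
T = -281/40 (T = -7 + 1/(5*(-10 + 2)) = -7 + 1/(5*(-8)) = -7 + 1/(-40) = -7 - 1/40 = -281/40 ≈ -7.0250)
((-59 - 127)*(206 - 130))*T + 297 = ((-59 - 127)*(206 - 130))*(-281/40) + 297 = -186*76*(-281/40) + 297 = -14136*(-281/40) + 297 = 496527/5 + 297 = 498012/5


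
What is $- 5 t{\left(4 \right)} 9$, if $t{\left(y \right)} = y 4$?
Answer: $-720$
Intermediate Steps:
$t{\left(y \right)} = 4 y$
$- 5 t{\left(4 \right)} 9 = - 5 \cdot 4 \cdot 4 \cdot 9 = \left(-5\right) 16 \cdot 9 = \left(-80\right) 9 = -720$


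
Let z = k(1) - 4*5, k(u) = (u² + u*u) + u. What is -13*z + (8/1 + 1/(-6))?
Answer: 1373/6 ≈ 228.83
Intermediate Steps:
k(u) = u + 2*u² (k(u) = (u² + u²) + u = 2*u² + u = u + 2*u²)
z = -17 (z = 1*(1 + 2*1) - 4*5 = 1*(1 + 2) - 20 = 1*3 - 20 = 3 - 20 = -17)
-13*z + (8/1 + 1/(-6)) = -13*(-17) + (8/1 + 1/(-6)) = 221 + (8*1 + 1*(-⅙)) = 221 + (8 - ⅙) = 221 + 47/6 = 1373/6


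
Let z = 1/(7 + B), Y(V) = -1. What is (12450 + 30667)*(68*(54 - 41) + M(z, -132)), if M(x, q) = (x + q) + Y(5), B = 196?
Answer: 6573359118/203 ≈ 3.2381e+7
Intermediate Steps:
z = 1/203 (z = 1/(7 + 196) = 1/203 ≈ 0.0049261)
M(x, q) = -1 + q + x (M(x, q) = (x + q) - 1 = (q + x) - 1 = -1 + q + x)
(12450 + 30667)*(68*(54 - 41) + M(z, -132)) = (12450 + 30667)*(68*(54 - 41) + (-1 - 132 + 1/203)) = 43117*(68*13 - 26998/203) = 43117*(884 - 26998/203) = 43117*(152454/203) = 6573359118/203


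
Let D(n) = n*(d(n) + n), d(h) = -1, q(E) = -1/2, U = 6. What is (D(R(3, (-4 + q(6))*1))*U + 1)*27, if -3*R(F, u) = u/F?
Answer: -27/2 ≈ -13.500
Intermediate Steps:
q(E) = -½ (q(E) = -1*½ = -½)
R(F, u) = -u/(3*F)
D(n) = n*(-1 + n)
(D(R(3, (-4 + q(6))*1))*U + 1)*27 = (((-⅓*(-4 - ½)*1/3)*(-1 - ⅓*(-4 - ½)*1/3))*6 + 1)*27 = (((-⅓*(-9/2*1)*⅓)*(-1 - ⅓*(-9/2*1)*⅓))*6 + 1)*27 = (((-⅓*(-9/2)*⅓)*(-1 - ⅓*(-9/2)*⅓))*6 + 1)*27 = (((-1 + ½)/2)*6 + 1)*27 = (((½)*(-½))*6 + 1)*27 = (-¼*6 + 1)*27 = (-3/2 + 1)*27 = -½*27 = -27/2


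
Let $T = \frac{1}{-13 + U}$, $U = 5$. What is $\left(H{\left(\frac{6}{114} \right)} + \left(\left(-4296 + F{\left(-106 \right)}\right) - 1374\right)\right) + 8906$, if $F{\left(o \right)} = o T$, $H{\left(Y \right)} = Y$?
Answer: $\frac{246947}{76} \approx 3249.3$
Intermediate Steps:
$T = - \frac{1}{8}$ ($T = \frac{1}{-13 + 5} = \frac{1}{-8} = - \frac{1}{8} \approx -0.125$)
$F{\left(o \right)} = - \frac{o}{8}$ ($F{\left(o \right)} = o \left(- \frac{1}{8}\right) = - \frac{o}{8}$)
$\left(H{\left(\frac{6}{114} \right)} + \left(\left(-4296 + F{\left(-106 \right)}\right) - 1374\right)\right) + 8906 = \left(\frac{6}{114} - \frac{22627}{4}\right) + 8906 = \left(6 \cdot \frac{1}{114} + \left(\left(-4296 + \frac{53}{4}\right) - 1374\right)\right) + 8906 = \left(\frac{1}{19} - \frac{22627}{4}\right) + 8906 = - \frac{429909}{76} + 8906 = \frac{246947}{76}$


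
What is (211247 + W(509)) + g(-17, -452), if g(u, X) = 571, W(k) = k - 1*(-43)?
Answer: 212370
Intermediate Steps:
W(k) = 43 + k (W(k) = k + 43 = 43 + k)
(211247 + W(509)) + g(-17, -452) = (211247 + (43 + 509)) + 571 = (211247 + 552) + 571 = 211799 + 571 = 212370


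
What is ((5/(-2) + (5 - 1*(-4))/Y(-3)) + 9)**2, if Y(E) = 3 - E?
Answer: 64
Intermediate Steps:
((5/(-2) + (5 - 1*(-4))/Y(-3)) + 9)**2 = ((5/(-2) + (5 - 1*(-4))/(3 - 1*(-3))) + 9)**2 = ((5*(-1/2) + (5 + 4)/(3 + 3)) + 9)**2 = ((-5/2 + 9/6) + 9)**2 = ((-5/2 + 9*(1/6)) + 9)**2 = ((-5/2 + 3/2) + 9)**2 = (-1 + 9)**2 = 8**2 = 64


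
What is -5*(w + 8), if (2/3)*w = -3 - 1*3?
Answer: 5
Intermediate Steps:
w = -9 (w = 3*(-3 - 1*3)/2 = 3*(-3 - 3)/2 = (3/2)*(-6) = -9)
-5*(w + 8) = -5*(-9 + 8) = -5*(-1) = 5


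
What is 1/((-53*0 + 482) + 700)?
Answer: 1/1182 ≈ 0.00084602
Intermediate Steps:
1/((-53*0 + 482) + 700) = 1/((0 + 482) + 700) = 1/(482 + 700) = 1/1182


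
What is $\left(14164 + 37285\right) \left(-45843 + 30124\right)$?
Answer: $-808726831$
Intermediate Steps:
$\left(14164 + 37285\right) \left(-45843 + 30124\right) = 51449 \left(-15719\right) = -808726831$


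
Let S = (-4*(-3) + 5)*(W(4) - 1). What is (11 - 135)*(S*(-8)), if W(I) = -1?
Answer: -33728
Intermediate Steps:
S = -34 (S = (-4*(-3) + 5)*(-1 - 1) = (12 + 5)*(-2) = 17*(-2) = -34)
(11 - 135)*(S*(-8)) = (11 - 135)*(-34*(-8)) = -124*272 = -33728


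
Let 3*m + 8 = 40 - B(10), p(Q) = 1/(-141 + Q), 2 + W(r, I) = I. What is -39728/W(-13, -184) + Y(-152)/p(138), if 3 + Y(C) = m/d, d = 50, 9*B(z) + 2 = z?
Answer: 309647/1395 ≈ 221.97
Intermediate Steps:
W(r, I) = -2 + I
B(z) = -2/9 + z/9
m = 280/27 (m = -8/3 + (40 - (-2/9 + (1/9)*10))/3 = -8/3 + (40 - (-2/9 + 10/9))/3 = -8/3 + (40 - 1*8/9)/3 = -8/3 + (40 - 8/9)/3 = -8/3 + (1/3)*(352/9) = -8/3 + 352/27 = 280/27 ≈ 10.370)
Y(C) = -377/135 (Y(C) = -3 + (280/27)/50 = -3 + (280/27)*(1/50) = -3 + 28/135 = -377/135)
-39728/W(-13, -184) + Y(-152)/p(138) = -39728/(-2 - 184) - 377/(135*(1/(-141 + 138))) = -39728/(-186) - 377/(135*(1/(-3))) = -39728*(-1/186) - 377/(135*(-1/3)) = 19864/93 - 377/135*(-3) = 19864/93 + 377/45 = 309647/1395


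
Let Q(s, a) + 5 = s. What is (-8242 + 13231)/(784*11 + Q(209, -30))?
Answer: 4989/8828 ≈ 0.56513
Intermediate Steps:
Q(s, a) = -5 + s
(-8242 + 13231)/(784*11 + Q(209, -30)) = (-8242 + 13231)/(784*11 + (-5 + 209)) = 4989/(8624 + 204) = 4989/8828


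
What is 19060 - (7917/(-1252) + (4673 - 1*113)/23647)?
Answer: 564472702819/29606044 ≈ 19066.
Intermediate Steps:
19060 - (7917/(-1252) + (4673 - 1*113)/23647) = 19060 - (7917*(-1/1252) + (4673 - 113)*(1/23647)) = 19060 - (-7917/1252 + 4560*(1/23647)) = 19060 - (-7917/1252 + 4560/23647) = 19060 - 1*(-181504179/29606044) = 19060 + 181504179/29606044 = 564472702819/29606044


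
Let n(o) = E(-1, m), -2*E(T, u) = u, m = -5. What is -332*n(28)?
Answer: -830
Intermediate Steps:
E(T, u) = -u/2
n(o) = 5/2 (n(o) = -½*(-5) = 5/2)
-332*n(28) = -332*5/2 = -830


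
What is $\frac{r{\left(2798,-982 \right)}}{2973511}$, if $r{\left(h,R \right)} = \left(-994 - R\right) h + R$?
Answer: $- \frac{34558}{2973511} \approx -0.011622$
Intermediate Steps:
$r{\left(h,R \right)} = R + h \left(-994 - R\right)$ ($r{\left(h,R \right)} = h \left(-994 - R\right) + R = R + h \left(-994 - R\right)$)
$\frac{r{\left(2798,-982 \right)}}{2973511} = \frac{-982 - 2781212 - \left(-982\right) 2798}{2973511} = \left(-982 - 2781212 + 2747636\right) \frac{1}{2973511} = \left(-34558\right) \frac{1}{2973511} = - \frac{34558}{2973511}$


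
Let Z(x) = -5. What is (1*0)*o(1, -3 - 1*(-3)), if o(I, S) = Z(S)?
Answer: 0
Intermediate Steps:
o(I, S) = -5
(1*0)*o(1, -3 - 1*(-3)) = (1*0)*(-5) = 0*(-5) = 0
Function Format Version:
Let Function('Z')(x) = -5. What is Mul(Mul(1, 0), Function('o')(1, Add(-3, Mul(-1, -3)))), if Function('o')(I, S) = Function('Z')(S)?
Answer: 0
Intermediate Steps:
Function('o')(I, S) = -5
Mul(Mul(1, 0), Function('o')(1, Add(-3, Mul(-1, -3)))) = Mul(Mul(1, 0), -5) = Mul(0, -5) = 0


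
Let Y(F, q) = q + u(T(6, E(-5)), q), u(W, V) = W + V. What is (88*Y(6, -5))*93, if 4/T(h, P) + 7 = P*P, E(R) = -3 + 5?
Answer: -92752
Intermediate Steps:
E(R) = 2
T(h, P) = 4/(-7 + P²) (T(h, P) = 4/(-7 + P*P) = 4/(-7 + P²))
u(W, V) = V + W
Y(F, q) = -4/3 + 2*q (Y(F, q) = q + (q + 4/(-7 + 2²)) = q + (q + 4/(-7 + 4)) = q + (q + 4/(-3)) = q + (q + 4*(-⅓)) = q + (q - 4/3) = q + (-4/3 + q) = -4/3 + 2*q)
(88*Y(6, -5))*93 = (88*(-4/3 + 2*(-5)))*93 = (88*(-4/3 - 10))*93 = (88*(-34/3))*93 = -2992/3*93 = -92752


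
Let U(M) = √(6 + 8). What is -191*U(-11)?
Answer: -191*√14 ≈ -714.66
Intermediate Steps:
U(M) = √14
-191*U(-11) = -191*√14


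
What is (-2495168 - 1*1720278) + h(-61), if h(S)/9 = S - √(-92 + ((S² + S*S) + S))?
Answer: -4215995 - 9*√7289 ≈ -4.2168e+6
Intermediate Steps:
h(S) = -9*√(-92 + S + 2*S²) + 9*S (h(S) = 9*(S - √(-92 + ((S² + S*S) + S))) = 9*(S - √(-92 + ((S² + S²) + S))) = 9*(S - √(-92 + (2*S² + S))) = 9*(S - √(-92 + (S + 2*S²))) = 9*(S - √(-92 + S + 2*S²)) = -9*√(-92 + S + 2*S²) + 9*S)
(-2495168 - 1*1720278) + h(-61) = (-2495168 - 1*1720278) + (-9*√(-92 - 61 + 2*(-61)²) + 9*(-61)) = (-2495168 - 1720278) + (-9*√(-92 - 61 + 2*3721) - 549) = -4215446 + (-9*√(-92 - 61 + 7442) - 549) = -4215446 + (-9*√7289 - 549) = -4215446 + (-549 - 9*√7289) = -4215995 - 9*√7289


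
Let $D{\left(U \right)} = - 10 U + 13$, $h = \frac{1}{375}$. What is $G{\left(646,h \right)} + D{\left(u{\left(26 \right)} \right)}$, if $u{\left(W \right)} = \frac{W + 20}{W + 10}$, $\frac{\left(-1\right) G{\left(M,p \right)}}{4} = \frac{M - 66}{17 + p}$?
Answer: $- \frac{977156}{7173} \approx -136.23$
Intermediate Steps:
$h = \frac{1}{375} \approx 0.0026667$
$G{\left(M,p \right)} = - \frac{4 \left(-66 + M\right)}{17 + p}$ ($G{\left(M,p \right)} = - 4 \frac{M - 66}{17 + p} = - 4 \frac{-66 + M}{17 + p} = - \frac{4 \left(-66 + M\right)}{17 + p}$)
$u{\left(W \right)} = \frac{20 + W}{10 + W}$
$D{\left(U \right)} = 13 - 10 U$
$G{\left(646,h \right)} + D{\left(u{\left(26 \right)} \right)} = \frac{4 \left(66 - 646\right)}{17 + \frac{1}{375}} + \left(13 - 10 \frac{20 + 26}{10 + 26}\right) = \frac{4 \left(66 - 646\right)}{\frac{6376}{375}} + \left(13 - 10 \cdot \frac{1}{36} \cdot 46\right) = 4 \cdot \frac{375}{6376} \left(-580\right) + \left(13 - 10 \cdot \frac{1}{36} \cdot 46\right) = - \frac{108750}{797} + \left(13 - \frac{115}{9}\right) = - \frac{108750}{797} + \frac{2}{9} = - \frac{977156}{7173}$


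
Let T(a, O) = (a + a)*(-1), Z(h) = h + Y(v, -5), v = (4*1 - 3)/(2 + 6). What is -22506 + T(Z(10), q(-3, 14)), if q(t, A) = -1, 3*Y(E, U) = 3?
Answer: -22528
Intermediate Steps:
v = 1/8 (v = (4 - 3)/8 = 1*(1/8) = 1/8 ≈ 0.12500)
Y(E, U) = 1 (Y(E, U) = (1/3)*3 = 1)
Z(h) = 1 + h (Z(h) = h + 1 = 1 + h)
T(a, O) = -2*a (T(a, O) = (2*a)*(-1) = -2*a)
-22506 + T(Z(10), q(-3, 14)) = -22506 - 2*(1 + 10) = -22506 - 2*11 = -22506 - 22 = -22528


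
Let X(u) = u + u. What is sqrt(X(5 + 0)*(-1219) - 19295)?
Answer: I*sqrt(31485) ≈ 177.44*I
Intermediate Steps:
X(u) = 2*u
sqrt(X(5 + 0)*(-1219) - 19295) = sqrt((2*(5 + 0))*(-1219) - 19295) = sqrt((2*5)*(-1219) - 19295) = sqrt(10*(-1219) - 19295) = sqrt(-12190 - 19295) = sqrt(-31485) = I*sqrt(31485)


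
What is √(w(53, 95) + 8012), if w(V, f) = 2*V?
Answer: 3*√902 ≈ 90.100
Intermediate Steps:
√(w(53, 95) + 8012) = √(2*53 + 8012) = √(106 + 8012) = √8118 = 3*√902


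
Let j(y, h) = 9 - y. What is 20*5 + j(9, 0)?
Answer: 100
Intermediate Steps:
20*5 + j(9, 0) = 20*5 + (9 - 1*9) = 100 + (9 - 9) = 100 + 0 = 100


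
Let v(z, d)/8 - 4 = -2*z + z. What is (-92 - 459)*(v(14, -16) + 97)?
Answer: -9367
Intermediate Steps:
v(z, d) = 32 - 8*z (v(z, d) = 32 + 8*(-2*z + z) = 32 + 8*(-z) = 32 - 8*z)
(-92 - 459)*(v(14, -16) + 97) = (-92 - 459)*((32 - 8*14) + 97) = -551*((32 - 112) + 97) = -551*(-80 + 97) = -551*17 = -9367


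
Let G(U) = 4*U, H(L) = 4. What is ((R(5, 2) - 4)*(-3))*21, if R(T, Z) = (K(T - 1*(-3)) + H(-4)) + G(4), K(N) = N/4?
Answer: -1134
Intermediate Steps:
K(N) = N/4 (K(N) = N*(¼) = N/4)
R(T, Z) = 83/4 + T/4 (R(T, Z) = ((T - 1*(-3))/4 + 4) + 4*4 = ((T + 3)/4 + 4) + 16 = ((3 + T)/4 + 4) + 16 = ((¾ + T/4) + 4) + 16 = (19/4 + T/4) + 16 = 83/4 + T/4)
((R(5, 2) - 4)*(-3))*21 = (((83/4 + (¼)*5) - 4)*(-3))*21 = (((83/4 + 5/4) - 4)*(-3))*21 = ((22 - 4)*(-3))*21 = (18*(-3))*21 = -54*21 = -1134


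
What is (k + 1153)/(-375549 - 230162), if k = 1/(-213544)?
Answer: -246216231/129345949784 ≈ -0.0019035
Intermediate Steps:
k = -1/213544 ≈ -4.6829e-6
(k + 1153)/(-375549 - 230162) = (-1/213544 + 1153)/(-375549 - 230162) = (246216231/213544)/(-605711) = (246216231/213544)*(-1/605711) = -246216231/129345949784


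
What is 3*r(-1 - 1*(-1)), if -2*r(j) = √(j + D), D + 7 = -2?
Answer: -9*I/2 ≈ -4.5*I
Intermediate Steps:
D = -9 (D = -7 - 2 = -9)
r(j) = -√(-9 + j)/2 (r(j) = -√(j - 9)/2 = -√(-9 + j)/2)
3*r(-1 - 1*(-1)) = 3*(-√(-9 + (-1 - 1*(-1)))/2) = 3*(-√(-9 + (-1 + 1))/2) = 3*(-√(-9 + 0)/2) = 3*(-3*I/2) = -9*I/2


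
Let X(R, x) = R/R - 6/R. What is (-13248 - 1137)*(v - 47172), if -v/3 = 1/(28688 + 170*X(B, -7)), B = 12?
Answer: 2169385801135/3197 ≈ 6.7857e+8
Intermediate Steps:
X(R, x) = 1 - 6/R
v = -1/9591 (v = -3/(28688 + 170*((-6 + 12)/12)) = -3/(28688 + 170*((1/12)*6)) = -3/(28688 + 170*(½)) = -3/(28688 + 85) = -3/28773 = -3*1/28773 = -1/9591 ≈ -0.00010426)
(-13248 - 1137)*(v - 47172) = (-13248 - 1137)*(-1/9591 - 47172) = -14385*(-452426653/9591) = 2169385801135/3197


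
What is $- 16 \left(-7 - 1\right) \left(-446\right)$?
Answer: $-57088$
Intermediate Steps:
$- 16 \left(-7 - 1\right) \left(-446\right) = \left(-16\right) \left(-8\right) \left(-446\right) = 128 \left(-446\right) = -57088$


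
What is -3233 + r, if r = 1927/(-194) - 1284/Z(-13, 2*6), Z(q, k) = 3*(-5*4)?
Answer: -3124887/970 ≈ -3221.5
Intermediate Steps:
Z(q, k) = -60 (Z(q, k) = 3*(-20) = -60)
r = 11123/970 (r = 1927/(-194) - 1284/(-60) = 1927*(-1/194) - 1284*(-1/60) = -1927/194 + 107/5 = 11123/970 ≈ 11.467)
-3233 + r = -3233 + 11123/970 = -3124887/970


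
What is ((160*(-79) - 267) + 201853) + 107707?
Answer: 296653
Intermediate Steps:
((160*(-79) - 267) + 201853) + 107707 = ((-12640 - 267) + 201853) + 107707 = (-12907 + 201853) + 107707 = 188946 + 107707 = 296653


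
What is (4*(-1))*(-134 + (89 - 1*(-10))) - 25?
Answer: 115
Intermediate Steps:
(4*(-1))*(-134 + (89 - 1*(-10))) - 25 = -4*(-134 + (89 + 10)) - 25 = -4*(-134 + 99) - 25 = -4*(-35) - 25 = 140 - 25 = 115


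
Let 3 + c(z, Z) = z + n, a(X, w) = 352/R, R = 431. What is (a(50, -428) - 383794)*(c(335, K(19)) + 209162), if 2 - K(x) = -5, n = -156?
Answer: -34627616381356/431 ≈ -8.0343e+10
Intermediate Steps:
K(x) = 7 (K(x) = 2 - 1*(-5) = 2 + 5 = 7)
a(X, w) = 352/431
c(z, Z) = -159 + z (c(z, Z) = -3 + (z - 156) = -3 + (-156 + z) = -159 + z)
(a(50, -428) - 383794)*(c(335, K(19)) + 209162) = (352/431 - 383794)*((-159 + 335) + 209162) = -165414862*(176 + 209162)/431 = -165414862/431*209338 = -34627616381356/431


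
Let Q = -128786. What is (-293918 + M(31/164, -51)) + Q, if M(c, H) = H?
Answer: -422755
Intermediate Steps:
(-293918 + M(31/164, -51)) + Q = (-293918 - 51) - 128786 = -293969 - 128786 = -422755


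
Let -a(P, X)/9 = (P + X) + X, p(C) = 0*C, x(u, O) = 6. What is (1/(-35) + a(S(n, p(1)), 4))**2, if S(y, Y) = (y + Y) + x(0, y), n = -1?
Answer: 16777216/1225 ≈ 13696.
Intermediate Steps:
p(C) = 0
S(y, Y) = 6 + Y + y (S(y, Y) = (y + Y) + 6 = (Y + y) + 6 = 6 + Y + y)
a(P, X) = -18*X - 9*P (a(P, X) = -9*((P + X) + X) = -9*(P + 2*X) = -18*X - 9*P)
(1/(-35) + a(S(n, p(1)), 4))**2 = (1/(-35) + (-18*4 - 9*(6 + 0 - 1)))**2 = (1*(-1/35) + (-72 - 9*5))**2 = (-1/35 + (-72 - 45))**2 = (-1/35 - 117)**2 = (-4096/35)**2 = 16777216/1225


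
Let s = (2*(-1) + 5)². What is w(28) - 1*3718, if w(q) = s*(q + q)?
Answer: -3214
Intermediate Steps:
s = 9 (s = (-2 + 5)² = 3² = 9)
w(q) = 18*q (w(q) = 9*(q + q) = 9*(2*q) = 18*q)
w(28) - 1*3718 = 18*28 - 1*3718 = 504 - 3718 = -3214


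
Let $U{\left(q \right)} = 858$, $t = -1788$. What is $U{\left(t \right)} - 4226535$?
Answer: $-4225677$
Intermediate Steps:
$U{\left(t \right)} - 4226535 = 858 - 4226535 = -4225677$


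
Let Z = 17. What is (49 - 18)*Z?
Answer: 527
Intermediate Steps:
(49 - 18)*Z = (49 - 18)*17 = 31*17 = 527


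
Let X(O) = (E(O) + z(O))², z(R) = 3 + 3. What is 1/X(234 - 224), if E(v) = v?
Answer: 1/256 ≈ 0.0039063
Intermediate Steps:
z(R) = 6
X(O) = (6 + O)² (X(O) = (O + 6)² = (6 + O)²)
1/X(234 - 224) = 1/((6 + (234 - 224))²) = 1/((6 + 10)²) = 1/(16²) = 1/256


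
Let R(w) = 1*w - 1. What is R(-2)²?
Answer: 9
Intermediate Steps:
R(w) = -1 + w (R(w) = w - 1 = -1 + w)
R(-2)² = (-1 - 2)² = (-3)² = 9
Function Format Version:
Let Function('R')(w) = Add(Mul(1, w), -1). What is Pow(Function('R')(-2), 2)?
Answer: 9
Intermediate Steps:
Function('R')(w) = Add(-1, w) (Function('R')(w) = Add(w, -1) = Add(-1, w))
Pow(Function('R')(-2), 2) = Pow(Add(-1, -2), 2) = Pow(-3, 2) = 9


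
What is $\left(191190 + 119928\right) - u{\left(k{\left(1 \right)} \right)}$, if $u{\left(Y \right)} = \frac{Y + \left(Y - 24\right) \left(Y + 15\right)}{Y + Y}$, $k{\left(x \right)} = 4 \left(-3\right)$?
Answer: $311113$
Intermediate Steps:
$k{\left(x \right)} = -12$
$u{\left(Y \right)} = \frac{Y + \left(-24 + Y\right) \left(15 + Y\right)}{2 Y}$
$\left(191190 + 119928\right) - u{\left(k{\left(1 \right)} \right)} = \left(191190 + 119928\right) - \left(-4 + \frac{1}{2} \left(-12\right) - \frac{180}{-12}\right) = 311118 - \left(-4 - 6 - -15\right) = 311118 - \left(-4 - 6 + 15\right) = 311118 - 5 = 311113$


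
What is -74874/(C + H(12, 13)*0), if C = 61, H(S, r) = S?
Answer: -74874/61 ≈ -1227.4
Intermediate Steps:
-74874/(C + H(12, 13)*0) = -74874/(61 + 12*0) = -74874/(61 + 0) = -74874/61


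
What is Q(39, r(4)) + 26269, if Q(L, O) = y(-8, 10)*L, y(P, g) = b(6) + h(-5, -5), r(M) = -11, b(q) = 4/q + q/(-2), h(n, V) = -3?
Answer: 26061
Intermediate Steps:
b(q) = 4/q - q/2 (b(q) = 4/q + q*(-½) = 4/q - q/2)
y(P, g) = -16/3 (y(P, g) = (4/6 - ½*6) - 3 = (4*(⅙) - 3) - 3 = (⅔ - 3) - 3 = -7/3 - 3 = -16/3)
Q(L, O) = -16*L/3
Q(39, r(4)) + 26269 = -16/3*39 + 26269 = -208 + 26269 = 26061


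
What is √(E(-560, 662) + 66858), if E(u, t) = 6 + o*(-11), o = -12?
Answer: 6*√1861 ≈ 258.84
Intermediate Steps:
E(u, t) = 138 (E(u, t) = 6 - 12*(-11) = 6 + 132 = 138)
√(E(-560, 662) + 66858) = √(138 + 66858) = √66996 = 6*√1861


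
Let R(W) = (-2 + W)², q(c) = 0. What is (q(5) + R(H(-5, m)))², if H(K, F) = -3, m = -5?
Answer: 625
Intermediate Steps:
(q(5) + R(H(-5, m)))² = (0 + (-2 - 3)²)² = (0 + (-5)²)² = (0 + 25)² = 25² = 625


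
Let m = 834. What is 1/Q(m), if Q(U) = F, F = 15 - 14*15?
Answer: -1/195 ≈ -0.0051282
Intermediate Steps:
F = -195 (F = 15 - 210 = -195)
Q(U) = -195
1/Q(m) = 1/(-195) = -1/195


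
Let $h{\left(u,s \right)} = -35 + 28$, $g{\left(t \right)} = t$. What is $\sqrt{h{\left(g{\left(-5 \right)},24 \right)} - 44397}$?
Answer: $2 i \sqrt{11101} \approx 210.72 i$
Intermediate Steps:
$h{\left(u,s \right)} = -7$
$\sqrt{h{\left(g{\left(-5 \right)},24 \right)} - 44397} = \sqrt{-7 - 44397} = \sqrt{-44404} = 2 i \sqrt{11101}$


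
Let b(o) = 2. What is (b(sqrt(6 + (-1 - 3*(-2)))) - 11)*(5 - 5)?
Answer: 0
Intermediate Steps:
(b(sqrt(6 + (-1 - 3*(-2)))) - 11)*(5 - 5) = (2 - 11)*(5 - 5) = -9*0 = 0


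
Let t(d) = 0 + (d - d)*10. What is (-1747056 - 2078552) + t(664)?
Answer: -3825608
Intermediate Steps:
t(d) = 0 (t(d) = 0 + 0*10 = 0 + 0 = 0)
(-1747056 - 2078552) + t(664) = (-1747056 - 2078552) + 0 = -3825608 + 0 = -3825608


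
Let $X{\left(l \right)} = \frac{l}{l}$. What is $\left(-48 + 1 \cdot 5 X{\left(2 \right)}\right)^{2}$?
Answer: $1849$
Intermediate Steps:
$X{\left(l \right)} = 1$
$\left(-48 + 1 \cdot 5 X{\left(2 \right)}\right)^{2} = \left(-48 + 1 \cdot 5 \cdot 1\right)^{2} = \left(-48 + 5 \cdot 1\right)^{2} = \left(-48 + 5\right)^{2} = \left(-43\right)^{2} = 1849$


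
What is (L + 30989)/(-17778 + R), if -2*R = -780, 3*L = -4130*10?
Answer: -7381/7452 ≈ -0.99047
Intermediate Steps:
L = -41300/3 (L = (-4130*10)/3 = (⅓)*(-41300) = -41300/3 ≈ -13767.)
R = 390 (R = -½*(-780) = 390)
(L + 30989)/(-17778 + R) = (-41300/3 + 30989)/(-17778 + 390) = (51667/3)/(-17388) = (51667/3)*(-1/17388) = -7381/7452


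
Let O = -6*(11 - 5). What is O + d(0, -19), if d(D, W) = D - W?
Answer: -17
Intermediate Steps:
O = -36 (O = -6*6 = -36)
O + d(0, -19) = -36 + (0 - 1*(-19)) = -36 + (0 + 19) = -36 + 19 = -17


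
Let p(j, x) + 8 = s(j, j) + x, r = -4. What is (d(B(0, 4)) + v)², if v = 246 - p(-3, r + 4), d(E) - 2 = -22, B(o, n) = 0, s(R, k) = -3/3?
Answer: 55225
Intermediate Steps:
s(R, k) = -1 (s(R, k) = -3*⅓ = -1)
d(E) = -20 (d(E) = 2 - 22 = -20)
p(j, x) = -9 + x (p(j, x) = -8 + (-1 + x) = -9 + x)
v = 255 (v = 246 - (-9 + (-4 + 4)) = 246 - (-9 + 0) = 246 - 1*(-9) = 246 + 9 = 255)
(d(B(0, 4)) + v)² = (-20 + 255)² = 235² = 55225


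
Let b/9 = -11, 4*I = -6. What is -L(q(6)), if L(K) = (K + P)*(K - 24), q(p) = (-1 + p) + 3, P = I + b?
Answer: -1480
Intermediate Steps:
I = -3/2 (I = (¼)*(-6) = -3/2 ≈ -1.5000)
b = -99 (b = 9*(-11) = -99)
P = -201/2 (P = -3/2 - 99 = -201/2 ≈ -100.50)
q(p) = 2 + p
L(K) = (-24 + K)*(-201/2 + K) (L(K) = (K - 201/2)*(K - 24) = (-201/2 + K)*(-24 + K) = (-24 + K)*(-201/2 + K))
-L(q(6)) = -(2412 + (2 + 6)² - 249*(2 + 6)/2) = -(2412 + 8² - 249/2*8) = -(2412 + 64 - 996) = -1*1480 = -1480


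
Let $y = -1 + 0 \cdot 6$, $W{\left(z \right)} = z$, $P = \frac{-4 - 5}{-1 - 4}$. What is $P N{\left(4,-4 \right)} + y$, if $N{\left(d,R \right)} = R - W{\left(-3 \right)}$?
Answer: $- \frac{14}{5} \approx -2.8$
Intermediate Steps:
$P = \frac{9}{5}$ ($P = - \frac{9}{-5} = \left(-9\right) \left(- \frac{1}{5}\right) = \frac{9}{5} \approx 1.8$)
$N{\left(d,R \right)} = 3 + R$ ($N{\left(d,R \right)} = R - -3 = R + 3 = 3 + R$)
$y = -1$ ($y = -1 + 0 = -1$)
$P N{\left(4,-4 \right)} + y = \frac{9 \left(3 - 4\right)}{5} - 1 = \frac{9}{5} \left(-1\right) - 1 = - \frac{9}{5} - 1 = - \frac{14}{5}$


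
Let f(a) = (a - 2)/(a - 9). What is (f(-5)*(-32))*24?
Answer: -384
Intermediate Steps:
f(a) = (-2 + a)/(-9 + a)
(f(-5)*(-32))*24 = (((-2 - 5)/(-9 - 5))*(-32))*24 = ((-7/(-14))*(-32))*24 = (-1/14*(-7)*(-32))*24 = ((1/2)*(-32))*24 = -16*24 = -384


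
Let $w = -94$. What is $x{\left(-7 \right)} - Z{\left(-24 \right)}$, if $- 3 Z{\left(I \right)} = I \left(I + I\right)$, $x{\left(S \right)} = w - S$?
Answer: $297$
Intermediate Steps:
$x{\left(S \right)} = -94 - S$
$Z{\left(I \right)} = - \frac{2 I^{2}}{3}$ ($Z{\left(I \right)} = - \frac{I \left(I + I\right)}{3} = - \frac{I 2 I}{3} = - \frac{2 I^{2}}{3}$)
$x{\left(-7 \right)} - Z{\left(-24 \right)} = \left(-94 - -7\right) - - \frac{2 \left(-24\right)^{2}}{3} = \left(-94 + 7\right) - \left(- \frac{2}{3}\right) 576 = -87 - -384 = -87 + 384 = 297$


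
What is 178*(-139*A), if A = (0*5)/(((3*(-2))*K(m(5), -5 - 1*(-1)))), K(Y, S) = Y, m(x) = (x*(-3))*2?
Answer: 0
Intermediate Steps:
m(x) = -6*x (m(x) = -3*x*2 = -6*x)
A = 0 (A = (0*5)/(((3*(-2))*(-6*5))) = 0/((-6*(-30))) = 0/180 = 0*(1/180) = 0)
178*(-139*A) = 178*(-139*0) = 178*0 = 0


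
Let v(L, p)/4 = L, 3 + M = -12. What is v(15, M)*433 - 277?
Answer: 25703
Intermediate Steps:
M = -15 (M = -3 - 12 = -15)
v(L, p) = 4*L
v(15, M)*433 - 277 = (4*15)*433 - 277 = 60*433 - 277 = 25980 - 277 = 25703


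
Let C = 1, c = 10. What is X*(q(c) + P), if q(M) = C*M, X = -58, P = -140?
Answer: 7540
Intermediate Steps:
q(M) = M (q(M) = 1*M = M)
X*(q(c) + P) = -58*(10 - 140) = -58*(-130) = 7540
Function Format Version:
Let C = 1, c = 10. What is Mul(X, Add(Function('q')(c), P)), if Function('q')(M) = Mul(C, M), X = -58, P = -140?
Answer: 7540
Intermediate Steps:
Function('q')(M) = M (Function('q')(M) = Mul(1, M) = M)
Mul(X, Add(Function('q')(c), P)) = Mul(-58, Add(10, -140)) = Mul(-58, -130) = 7540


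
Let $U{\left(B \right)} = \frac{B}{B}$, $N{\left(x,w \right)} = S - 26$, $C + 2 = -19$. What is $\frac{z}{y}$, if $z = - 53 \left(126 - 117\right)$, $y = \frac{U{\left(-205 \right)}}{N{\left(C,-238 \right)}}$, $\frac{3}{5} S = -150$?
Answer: $131652$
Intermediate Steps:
$S = -250$ ($S = \frac{5}{3} \left(-150\right) = -250$)
$C = -21$ ($C = -2 - 19 = -21$)
$N{\left(x,w \right)} = -276$ ($N{\left(x,w \right)} = -250 - 26 = -276$)
$U{\left(B \right)} = 1$
$y = - \frac{1}{276}$ ($y = 1 \frac{1}{-276} = 1 \left(- \frac{1}{276}\right) = - \frac{1}{276} \approx -0.0036232$)
$z = -477$ ($z = \left(-53\right) 9 = -477$)
$\frac{z}{y} = - \frac{477}{- \frac{1}{276}} = \left(-477\right) \left(-276\right) = 131652$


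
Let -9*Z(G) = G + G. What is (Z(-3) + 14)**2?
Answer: 1936/9 ≈ 215.11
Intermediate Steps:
Z(G) = -2*G/9 (Z(G) = -(G + G)/9 = -2*G/9)
(Z(-3) + 14)**2 = (-2/9*(-3) + 14)**2 = (2/3 + 14)**2 = (44/3)**2 = 1936/9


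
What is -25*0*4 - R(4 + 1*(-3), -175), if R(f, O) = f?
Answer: -1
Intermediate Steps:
-25*0*4 - R(4 + 1*(-3), -175) = -25*0*4 - (4 + 1*(-3)) = 0*4 - (4 - 3) = 0 - 1*1 = 0 - 1 = -1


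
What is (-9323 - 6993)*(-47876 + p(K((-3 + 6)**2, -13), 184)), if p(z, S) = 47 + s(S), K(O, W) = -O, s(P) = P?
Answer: 777375820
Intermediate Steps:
p(z, S) = 47 + S
(-9323 - 6993)*(-47876 + p(K((-3 + 6)**2, -13), 184)) = (-9323 - 6993)*(-47876 + (47 + 184)) = -16316*(-47876 + 231) = -16316*(-47645) = 777375820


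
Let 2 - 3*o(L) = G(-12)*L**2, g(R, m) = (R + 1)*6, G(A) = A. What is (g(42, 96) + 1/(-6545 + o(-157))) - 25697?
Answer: -7025107042/276155 ≈ -25439.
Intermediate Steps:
g(R, m) = 6 + 6*R (g(R, m) = (1 + R)*6 = 6 + 6*R)
o(L) = 2/3 + 4*L**2 (o(L) = 2/3 - (-4)*L**2 = 2/3 + 4*L**2)
(g(42, 96) + 1/(-6545 + o(-157))) - 25697 = ((6 + 6*42) + 1/(-6545 + (2/3 + 4*(-157)**2))) - 25697 = ((6 + 252) + 1/(-6545 + (2/3 + 4*24649))) - 25697 = (258 + 1/(-6545 + (2/3 + 98596))) - 25697 = (258 + 1/(-6545 + 295790/3)) - 25697 = (258 + 1/(276155/3)) - 25697 = (258 + 3/276155) - 25697 = 71247993/276155 - 25697 = -7025107042/276155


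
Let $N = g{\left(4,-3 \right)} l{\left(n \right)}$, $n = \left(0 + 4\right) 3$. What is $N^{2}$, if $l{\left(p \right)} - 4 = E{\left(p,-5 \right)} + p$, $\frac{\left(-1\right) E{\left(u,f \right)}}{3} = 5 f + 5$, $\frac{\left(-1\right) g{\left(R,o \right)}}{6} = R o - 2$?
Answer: $40755456$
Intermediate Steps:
$g{\left(R,o \right)} = 12 - 6 R o$ ($g{\left(R,o \right)} = - 6 \left(R o - 2\right) = - 6 \left(-2 + R o\right) = 12 - 6 R o$)
$n = 12$ ($n = 4 \cdot 3 = 12$)
$E{\left(u,f \right)} = -15 - 15 f$ ($E{\left(u,f \right)} = - 3 \left(5 f + 5\right) = - 3 \left(5 + 5 f\right) = -15 - 15 f$)
$l{\left(p \right)} = 64 + p$ ($l{\left(p \right)} = 4 + \left(\left(-15 - -75\right) + p\right) = 4 + \left(\left(-15 + 75\right) + p\right) = 4 + \left(60 + p\right) = 64 + p$)
$N = 6384$ ($N = \left(12 - 24 \left(-3\right)\right) \left(64 + 12\right) = \left(12 + 72\right) 76 = 84 \cdot 76 = 6384$)
$N^{2} = 6384^{2} = 40755456$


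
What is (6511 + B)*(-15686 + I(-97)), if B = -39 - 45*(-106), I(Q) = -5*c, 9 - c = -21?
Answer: -178028312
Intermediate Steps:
c = 30 (c = 9 - 1*(-21) = 9 + 21 = 30)
I(Q) = -150 (I(Q) = -5*30 = -150)
B = 4731 (B = -39 + 4770 = 4731)
(6511 + B)*(-15686 + I(-97)) = (6511 + 4731)*(-15686 - 150) = 11242*(-15836) = -178028312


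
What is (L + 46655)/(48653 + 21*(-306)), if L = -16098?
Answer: 30557/42227 ≈ 0.72364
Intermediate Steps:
(L + 46655)/(48653 + 21*(-306)) = (-16098 + 46655)/(48653 + 21*(-306)) = 30557/(48653 - 6426) = 30557/42227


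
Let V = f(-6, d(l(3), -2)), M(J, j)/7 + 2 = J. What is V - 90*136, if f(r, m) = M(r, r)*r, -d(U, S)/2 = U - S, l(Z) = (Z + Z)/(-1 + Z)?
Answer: -11904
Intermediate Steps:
M(J, j) = -14 + 7*J
l(Z) = 2*Z/(-1 + Z) (l(Z) = (2*Z)/(-1 + Z) = 2*Z/(-1 + Z))
d(U, S) = -2*U + 2*S (d(U, S) = -2*(U - S) = -2*U + 2*S)
f(r, m) = r*(-14 + 7*r) (f(r, m) = (-14 + 7*r)*r = r*(-14 + 7*r))
V = 336 (V = 7*(-6)*(-2 - 6) = 7*(-6)*(-8) = 336)
V - 90*136 = 336 - 90*136 = 336 - 12240 = -11904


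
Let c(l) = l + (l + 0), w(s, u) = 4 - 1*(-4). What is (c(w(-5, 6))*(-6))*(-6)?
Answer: 576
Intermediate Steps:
w(s, u) = 8 (w(s, u) = 4 + 4 = 8)
c(l) = 2*l (c(l) = l + l = 2*l)
(c(w(-5, 6))*(-6))*(-6) = ((2*8)*(-6))*(-6) = (16*(-6))*(-6) = -96*(-6) = 576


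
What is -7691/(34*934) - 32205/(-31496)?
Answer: 195116561/250046744 ≈ 0.78032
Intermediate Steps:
-7691/(34*934) - 32205/(-31496) = -7691/31756 - 32205*(-1/31496) = -7691*1/31756 + 32205/31496 = -7691/31756 + 32205/31496 = 195116561/250046744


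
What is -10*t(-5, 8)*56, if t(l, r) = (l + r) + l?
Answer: 1120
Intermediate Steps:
t(l, r) = r + 2*l
-10*t(-5, 8)*56 = -10*(8 + 2*(-5))*56 = -10*(8 - 10)*56 = -10*(-2)*56 = 20*56 = 1120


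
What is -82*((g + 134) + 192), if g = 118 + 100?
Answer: -44608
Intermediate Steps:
g = 218
-82*((g + 134) + 192) = -82*((218 + 134) + 192) = -82*(352 + 192) = -82*544 = -44608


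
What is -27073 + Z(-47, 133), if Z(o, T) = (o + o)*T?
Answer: -39575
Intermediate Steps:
Z(o, T) = 2*T*o (Z(o, T) = (2*o)*T = 2*T*o)
-27073 + Z(-47, 133) = -27073 + 2*133*(-47) = -27073 - 12502 = -39575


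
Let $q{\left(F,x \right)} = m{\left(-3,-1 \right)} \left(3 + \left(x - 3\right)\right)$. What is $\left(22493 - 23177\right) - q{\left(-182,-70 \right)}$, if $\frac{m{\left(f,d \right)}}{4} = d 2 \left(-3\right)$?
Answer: $996$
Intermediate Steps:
$m{\left(f,d \right)} = - 24 d$ ($m{\left(f,d \right)} = 4 d 2 \left(-3\right) = 4 \cdot 2 d \left(-3\right) = 4 \left(- 6 d\right) = - 24 d$)
$q{\left(F,x \right)} = 24 x$ ($q{\left(F,x \right)} = \left(-24\right) \left(-1\right) \left(3 + \left(x - 3\right)\right) = 24 \left(3 + \left(-3 + x\right)\right) = 24 x$)
$\left(22493 - 23177\right) - q{\left(-182,-70 \right)} = \left(22493 - 23177\right) - 24 \left(-70\right) = \left(22493 - 23177\right) - -1680 = -684 + 1680 = 996$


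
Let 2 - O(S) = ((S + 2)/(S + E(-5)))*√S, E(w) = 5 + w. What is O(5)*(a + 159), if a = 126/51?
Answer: 5490/17 - 3843*√5/17 ≈ -182.54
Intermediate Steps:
a = 42/17 (a = 126*(1/51) = 42/17 ≈ 2.4706)
O(S) = 2 - (2 + S)/√S (O(S) = 2 - (S + 2)/(S + (5 - 5))*√S = 2 - (2 + S)/(S + 0)*√S = 2 - (2 + S)/S*√S = 2 - (2 + S)/√S)
O(5)*(a + 159) = (2 - √5 - 2*√5/5)*(42/17 + 159) = (2 - √5 - 2*√5/5)*(2745/17) = (2 - 7*√5/5)*(2745/17) = 5490/17 - 3843*√5/17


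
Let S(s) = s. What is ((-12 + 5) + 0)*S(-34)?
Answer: 238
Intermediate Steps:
((-12 + 5) + 0)*S(-34) = ((-12 + 5) + 0)*(-34) = (-7 + 0)*(-34) = -7*(-34) = 238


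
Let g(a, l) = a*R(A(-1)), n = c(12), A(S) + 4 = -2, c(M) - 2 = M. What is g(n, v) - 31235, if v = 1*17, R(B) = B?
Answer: -31319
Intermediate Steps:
c(M) = 2 + M
A(S) = -6 (A(S) = -4 - 2 = -6)
v = 17
n = 14 (n = 2 + 12 = 14)
g(a, l) = -6*a (g(a, l) = a*(-6) = -6*a)
g(n, v) - 31235 = -6*14 - 31235 = -84 - 31235 = -31319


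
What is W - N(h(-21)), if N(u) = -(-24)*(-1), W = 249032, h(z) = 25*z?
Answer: 249056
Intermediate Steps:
N(u) = -24 (N(u) = -24*1 = -24)
W - N(h(-21)) = 249032 - 1*(-24) = 249032 + 24 = 249056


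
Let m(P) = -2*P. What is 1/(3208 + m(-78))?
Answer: 1/3364 ≈ 0.00029727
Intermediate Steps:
1/(3208 + m(-78)) = 1/(3208 - 2*(-78)) = 1/(3208 + 156) = 1/3364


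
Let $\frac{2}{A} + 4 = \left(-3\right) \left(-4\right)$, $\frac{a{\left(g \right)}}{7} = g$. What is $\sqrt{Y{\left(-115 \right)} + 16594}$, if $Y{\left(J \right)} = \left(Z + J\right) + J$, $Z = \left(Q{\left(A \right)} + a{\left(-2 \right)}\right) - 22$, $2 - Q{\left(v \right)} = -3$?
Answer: $\sqrt{16333} \approx 127.8$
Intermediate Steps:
$a{\left(g \right)} = 7 g$
$A = \frac{1}{4}$ ($A = \frac{2}{-4 - -12} = \frac{2}{-4 + 12} = \frac{2}{8} = 2 \cdot \frac{1}{8} = \frac{1}{4} \approx 0.25$)
$Q{\left(v \right)} = 5$ ($Q{\left(v \right)} = 2 - -3 = 2 + 3 = 5$)
$Z = -31$ ($Z = \left(5 + 7 \left(-2\right)\right) - 22 = \left(5 - 14\right) - 22 = -9 - 22 = -31$)
$Y{\left(J \right)} = -31 + 2 J$ ($Y{\left(J \right)} = \left(-31 + J\right) + J = -31 + 2 J$)
$\sqrt{Y{\left(-115 \right)} + 16594} = \sqrt{\left(-31 + 2 \left(-115\right)\right) + 16594} = \sqrt{\left(-31 - 230\right) + 16594} = \sqrt{-261 + 16594} = \sqrt{16333}$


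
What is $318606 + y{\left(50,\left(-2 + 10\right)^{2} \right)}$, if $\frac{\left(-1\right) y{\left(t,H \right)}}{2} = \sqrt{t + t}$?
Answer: $318586$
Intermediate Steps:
$y{\left(t,H \right)} = - 2 \sqrt{2} \sqrt{t}$ ($y{\left(t,H \right)} = - 2 \sqrt{t + t} = - 2 \sqrt{2 t} = - 2 \sqrt{2} \sqrt{t}$)
$318606 + y{\left(50,\left(-2 + 10\right)^{2} \right)} = 318606 - 2 \sqrt{2} \sqrt{50} = 318606 - 2 \sqrt{2} \cdot 5 \sqrt{2} = 318606 - 20 = 318586$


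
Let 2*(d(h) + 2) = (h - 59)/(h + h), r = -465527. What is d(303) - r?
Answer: 141054136/303 ≈ 4.6553e+5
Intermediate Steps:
d(h) = -2 + (-59 + h)/(4*h) (d(h) = -2 + ((h - 59)/(h + h))/2 = -2 + ((-59 + h)/((2*h)))/2 = -2 + ((-59 + h)*(1/(2*h)))/2 = -2 + ((-59 + h)/(2*h))/2 = -2 + (-59 + h)/(4*h))
d(303) - r = (¼)*(-59 - 7*303)/303 - 1*(-465527) = (¼)*(1/303)*(-59 - 2121) + 465527 = (¼)*(1/303)*(-2180) + 465527 = -545/303 + 465527 = 141054136/303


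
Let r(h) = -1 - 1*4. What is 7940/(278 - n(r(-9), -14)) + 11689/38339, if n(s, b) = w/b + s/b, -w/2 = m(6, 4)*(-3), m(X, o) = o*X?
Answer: 4308881599/154544509 ≈ 27.881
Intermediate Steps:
m(X, o) = X*o
r(h) = -5 (r(h) = -1 - 4 = -5)
w = 144 (w = -2*6*4*(-3) = -48*(-3) = -2*(-72) = 144)
n(s, b) = 144/b + s/b
7940/(278 - n(r(-9), -14)) + 11689/38339 = 7940/(278 - (144 - 5)/(-14)) + 11689/38339 = 7940/(278 - (-1)*139/14) + 11689*(1/38339) = 7940/(278 - 1*(-139/14)) + 11689/38339 = 7940/(278 + 139/14) + 11689/38339 = 7940/(4031/14) + 11689/38339 = 7940*(14/4031) + 11689/38339 = 111160/4031 + 11689/38339 = 4308881599/154544509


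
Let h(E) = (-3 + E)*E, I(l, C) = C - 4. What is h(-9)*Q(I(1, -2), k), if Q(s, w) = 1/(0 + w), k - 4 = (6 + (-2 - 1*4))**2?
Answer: 27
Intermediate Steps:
I(l, C) = -4 + C
k = 4 (k = 4 + (6 + (-2 - 1*4))**2 = 4 + (6 + (-2 - 4))**2 = 4 + (6 - 6)**2 = 4 + 0**2 = 4 + 0 = 4)
h(E) = E*(-3 + E)
Q(s, w) = 1/w
h(-9)*Q(I(1, -2), k) = -9*(-3 - 9)/4 = -9*(-12)*(1/4) = 108*(1/4) = 27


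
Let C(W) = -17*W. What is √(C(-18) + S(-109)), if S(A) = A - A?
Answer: 3*√34 ≈ 17.493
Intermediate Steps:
S(A) = 0
√(C(-18) + S(-109)) = √(-17*(-18) + 0) = √(306 + 0) = √306 = 3*√34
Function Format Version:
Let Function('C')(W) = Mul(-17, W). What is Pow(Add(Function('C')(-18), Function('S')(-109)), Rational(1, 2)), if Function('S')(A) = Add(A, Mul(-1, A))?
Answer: Mul(3, Pow(34, Rational(1, 2))) ≈ 17.493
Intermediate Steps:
Function('S')(A) = 0
Pow(Add(Function('C')(-18), Function('S')(-109)), Rational(1, 2)) = Pow(Add(Mul(-17, -18), 0), Rational(1, 2)) = Pow(Add(306, 0), Rational(1, 2)) = Pow(306, Rational(1, 2)) = Mul(3, Pow(34, Rational(1, 2)))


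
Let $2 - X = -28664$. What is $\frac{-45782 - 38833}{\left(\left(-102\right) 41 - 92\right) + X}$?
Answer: $- \frac{84615}{24392} \approx -3.469$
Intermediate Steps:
$X = 28666$ ($X = 2 - -28664 = 2 + 28664 = 28666$)
$\frac{-45782 - 38833}{\left(\left(-102\right) 41 - 92\right) + X} = \frac{-45782 - 38833}{\left(\left(-102\right) 41 - 92\right) + 28666} = - \frac{84615}{\left(-4182 - 92\right) + 28666} = - \frac{84615}{-4274 + 28666} = - \frac{84615}{24392}$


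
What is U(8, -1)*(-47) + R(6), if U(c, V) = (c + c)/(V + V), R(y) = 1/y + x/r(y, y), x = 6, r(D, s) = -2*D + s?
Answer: 2251/6 ≈ 375.17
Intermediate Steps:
r(D, s) = s - 2*D
R(y) = -5/y (R(y) = 1/y + 6/(y - 2*y) = 1/y + 6/((-y)) = 1/y + 6*(-1/y) = 1/y - 6/y = -5/y)
U(c, V) = c/V (U(c, V) = (2*c)/((2*V)) = (2*c)*(1/(2*V)) = c/V)
U(8, -1)*(-47) + R(6) = (8/(-1))*(-47) - 5/6 = (8*(-1))*(-47) - 5*⅙ = -8*(-47) - ⅚ = 376 - ⅚ = 2251/6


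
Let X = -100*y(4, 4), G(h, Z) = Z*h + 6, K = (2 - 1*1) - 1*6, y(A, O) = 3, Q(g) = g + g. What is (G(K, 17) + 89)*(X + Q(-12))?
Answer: -3240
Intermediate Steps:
Q(g) = 2*g
K = -5 (K = (2 - 1) - 6 = 1 - 6 = -5)
G(h, Z) = 6 + Z*h
X = -300 (X = -100*3 = -300)
(G(K, 17) + 89)*(X + Q(-12)) = ((6 + 17*(-5)) + 89)*(-300 + 2*(-12)) = ((6 - 85) + 89)*(-300 - 24) = (-79 + 89)*(-324) = 10*(-324) = -3240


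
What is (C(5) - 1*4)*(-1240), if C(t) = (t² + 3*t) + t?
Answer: -50840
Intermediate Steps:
C(t) = t² + 4*t
(C(5) - 1*4)*(-1240) = (5*(4 + 5) - 1*4)*(-1240) = (5*9 - 4)*(-1240) = (45 - 4)*(-1240) = 41*(-1240) = -50840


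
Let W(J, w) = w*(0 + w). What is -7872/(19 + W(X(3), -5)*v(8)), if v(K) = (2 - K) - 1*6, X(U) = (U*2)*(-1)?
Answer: 7872/281 ≈ 28.014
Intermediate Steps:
X(U) = -2*U (X(U) = (2*U)*(-1) = -2*U)
W(J, w) = w² (W(J, w) = w*w = w²)
v(K) = -4 - K (v(K) = (2 - K) - 6 = -4 - K)
-7872/(19 + W(X(3), -5)*v(8)) = -7872/(19 + (-5)²*(-4 - 1*8)) = -7872/(19 + 25*(-4 - 8)) = -7872/(19 + 25*(-12)) = -7872/(19 - 300) = -7872/(-281) = -7872*(-1/281) = 7872/281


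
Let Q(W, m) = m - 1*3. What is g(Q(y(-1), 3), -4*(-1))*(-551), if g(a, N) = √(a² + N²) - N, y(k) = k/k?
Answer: 0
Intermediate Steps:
y(k) = 1
Q(W, m) = -3 + m (Q(W, m) = m - 3 = -3 + m)
g(a, N) = √(N² + a²) - N
g(Q(y(-1), 3), -4*(-1))*(-551) = (√((-4*(-1))² + (-3 + 3)²) - (-4)*(-1))*(-551) = (√(4² + 0²) - 1*4)*(-551) = (√(16 + 0) - 4)*(-551) = (√16 - 4)*(-551) = (4 - 4)*(-551) = 0*(-551) = 0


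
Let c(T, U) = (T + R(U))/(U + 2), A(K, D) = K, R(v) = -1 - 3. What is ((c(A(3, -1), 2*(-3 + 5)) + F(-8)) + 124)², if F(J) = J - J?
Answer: 552049/36 ≈ 15335.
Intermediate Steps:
R(v) = -4
c(T, U) = (-4 + T)/(2 + U) (c(T, U) = (T - 4)/(U + 2) = (-4 + T)/(2 + U))
F(J) = 0
((c(A(3, -1), 2*(-3 + 5)) + F(-8)) + 124)² = (((-4 + 3)/(2 + 2*(-3 + 5)) + 0) + 124)² = ((-1/(2 + 2*2) + 0) + 124)² = ((-1/(2 + 4) + 0) + 124)² = ((-1/6 + 0) + 124)² = (((⅙)*(-1) + 0) + 124)² = ((-⅙ + 0) + 124)² = (-⅙ + 124)² = (743/6)² = 552049/36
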